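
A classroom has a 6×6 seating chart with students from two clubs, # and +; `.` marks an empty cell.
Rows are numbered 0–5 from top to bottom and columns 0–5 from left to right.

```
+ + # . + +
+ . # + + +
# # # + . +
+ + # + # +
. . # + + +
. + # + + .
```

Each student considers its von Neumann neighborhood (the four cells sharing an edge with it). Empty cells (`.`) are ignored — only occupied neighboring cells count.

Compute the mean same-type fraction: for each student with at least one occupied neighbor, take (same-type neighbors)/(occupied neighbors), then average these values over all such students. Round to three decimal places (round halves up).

0.652

Row 0: (0,0)+ 2/2 · (0,1)+ 1/2 · (0,2)# 1/2 · (0,4)+ 2/2 · (0,5)+ 2/2
Row 1: (1,0)+ 1/2 · (1,2)# 2/3 · (1,3)+ 2/3 · (1,4)+ 3/3 · (1,5)+ 3/3
Row 2: (2,0)# 1/3 · (2,1)# 2/3 · (2,2)# 3/4 · (2,3)+ 2/3 · (2,5)+ 2/2
Row 3: (3,0)+ 1/2 · (3,1)+ 1/3 · (3,2)# 2/4 · (3,3)+ 2/4 · (3,4)# 0/3 · (3,5)+ 2/3
Row 4: (4,2)# 2/3 · (4,3)+ 3/4 · (4,4)+ 3/4 · (4,5)+ 2/2
Row 5: (5,1)+ 0/1 · (5,2)# 1/3 · (5,3)+ 2/3 · (5,4)+ 2/2
Sum over 29 students: 2/2 + 1/2 + 1/2 + 2/2 + 2/2 + 1/2 + 2/3 + 2/3 + 3/3 + 3/3 + 1/3 + 2/3 + 3/4 + 2/3 + 2/2 + 1/2 + 1/3 + 2/4 + 2/4 + 0/3 + 2/3 + 2/3 + 3/4 + 3/4 + 2/2 + 0/1 + 1/3 + 2/3 + 2/2 = 227/12; mean = 227/12 ÷ 29 = 227/348 = 0.652298… → 0.652.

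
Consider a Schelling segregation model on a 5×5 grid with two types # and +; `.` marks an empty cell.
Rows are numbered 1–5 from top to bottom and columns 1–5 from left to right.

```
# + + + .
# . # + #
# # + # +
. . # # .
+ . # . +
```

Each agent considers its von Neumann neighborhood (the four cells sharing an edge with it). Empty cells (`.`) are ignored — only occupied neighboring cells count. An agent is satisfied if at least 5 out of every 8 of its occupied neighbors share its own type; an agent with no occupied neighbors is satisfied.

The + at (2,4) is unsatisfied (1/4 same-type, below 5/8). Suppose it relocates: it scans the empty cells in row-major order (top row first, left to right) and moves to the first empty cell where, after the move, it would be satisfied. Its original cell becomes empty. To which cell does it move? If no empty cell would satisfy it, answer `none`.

(4,5)

Vacating (2,4). Empty cells in order:
  (1,5): 1/2 same-type → still unsatisfied.
  (2,2): 1/4 same-type → still unsatisfied.
  (4,1): 1/2 same-type → still unsatisfied.
  (4,2): 0/2 same-type → still unsatisfied.
  (4,5): 2/3 same-type → satisfied — stop here.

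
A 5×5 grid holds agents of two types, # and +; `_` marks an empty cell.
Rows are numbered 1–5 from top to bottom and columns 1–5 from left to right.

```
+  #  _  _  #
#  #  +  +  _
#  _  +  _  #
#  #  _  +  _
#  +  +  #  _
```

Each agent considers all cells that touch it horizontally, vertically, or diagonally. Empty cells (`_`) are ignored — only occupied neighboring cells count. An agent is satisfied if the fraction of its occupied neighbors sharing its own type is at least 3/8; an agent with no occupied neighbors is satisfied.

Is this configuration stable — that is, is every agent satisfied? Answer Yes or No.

Row 1: (1,1)+ 0/3 unhappy · (1,2)# 2/4 ok · (1,5)# 0/1 unhappy
Row 2: (2,1)# 3/4 ok · (2,2)# 3/6 ok · (2,3)+ 2/4 ok · (2,4)+ 2/4 ok
Row 3: (3,1)# 4/4 ok · (3,3)+ 3/5 ok · (3,5)# 0/2 unhappy
Row 4: (4,1)# 3/4 ok · (4,2)# 3/6 ok · (4,4)+ 2/4 ok
Row 5: (5,1)# 2/3 ok · (5,2)+ 1/4 unhappy · (5,3)+ 2/4 ok · (5,4)# 0/2 unhappy
For instance (1,1) has only 0/3 same-type neighbors, below 3/8.

No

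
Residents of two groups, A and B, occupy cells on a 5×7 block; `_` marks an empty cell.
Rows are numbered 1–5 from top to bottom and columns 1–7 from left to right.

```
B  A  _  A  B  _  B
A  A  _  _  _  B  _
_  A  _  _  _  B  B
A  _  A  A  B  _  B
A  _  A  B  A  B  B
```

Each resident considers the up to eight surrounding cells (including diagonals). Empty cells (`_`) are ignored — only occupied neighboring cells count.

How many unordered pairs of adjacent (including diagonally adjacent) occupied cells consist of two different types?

Scan each occupied cell's neighbors to the right and below (and the two forward diagonals) so each pair is counted once.
Row 1: B(1,1)–A(1,2)≠ B(1,1)–A(2,1)≠ B(1,1)–A(2,2)≠ A(1,2)–A(2,2)= A(1,2)–A(2,1)= A(1,4)–B(1,5)≠ B(1,5)–B(2,6)= B(1,7)–B(2,6)=  → 4/8 unlike.
Row 2: A(2,1)–A(2,2)= A(2,1)–A(3,2)= A(2,2)–A(3,2)= B(2,6)–B(3,6)= B(2,6)–B(3,7)=  → 0/5 unlike.
Row 3: A(3,2)–A(4,3)= A(3,2)–A(4,1)= B(3,6)–B(3,7)= B(3,6)–B(4,7)= B(3,6)–B(4,5)= B(3,7)–B(4,7)=  → 0/6 unlike.
Row 4: A(4,1)–A(5,1)= A(4,3)–A(4,4)= A(4,3)–A(5,3)= A(4,3)–B(5,4)≠ A(4,4)–B(4,5)≠ A(4,4)–B(5,4)≠ A(4,4)–A(5,5)= A(4,4)–A(5,3)= B(4,5)–A(5,5)≠ B(4,5)–B(5,6)= B(4,5)–B(5,4)= B(4,7)–B(5,7)= B(4,7)–B(5,6)=  → 4/13 unlike.
Row 5: A(5,3)–B(5,4)≠ B(5,4)–A(5,5)≠ A(5,5)–B(5,6)≠ B(5,6)–B(5,7)=  → 3/4 unlike.
Total adjacent occupied pairs: 36; unlike-type pairs: 11.

11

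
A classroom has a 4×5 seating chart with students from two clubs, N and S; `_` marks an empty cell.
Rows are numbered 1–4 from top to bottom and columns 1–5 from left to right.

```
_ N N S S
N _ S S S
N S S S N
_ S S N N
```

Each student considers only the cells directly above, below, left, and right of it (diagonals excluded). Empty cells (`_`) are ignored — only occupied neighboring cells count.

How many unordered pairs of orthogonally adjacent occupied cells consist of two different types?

7

Scan each occupied cell's neighbors to the right and below so each pair is counted once.
Row 1: N(1,2)–N(1,3)= N(1,3)–S(1,4)≠ N(1,3)–S(2,3)≠ S(1,4)–S(1,5)= S(1,4)–S(2,4)= S(1,5)–S(2,5)=  → 2/6 unlike.
Row 2: N(2,1)–N(3,1)= S(2,3)–S(2,4)= S(2,3)–S(3,3)= S(2,4)–S(2,5)= S(2,4)–S(3,4)= S(2,5)–N(3,5)≠  → 1/6 unlike.
Row 3: N(3,1)–S(3,2)≠ S(3,2)–S(3,3)= S(3,2)–S(4,2)= S(3,3)–S(3,4)= S(3,3)–S(4,3)= S(3,4)–N(3,5)≠ S(3,4)–N(4,4)≠ N(3,5)–N(4,5)=  → 3/8 unlike.
Row 4: S(4,2)–S(4,3)= S(4,3)–N(4,4)≠ N(4,4)–N(4,5)=  → 1/3 unlike.
Total adjacent occupied pairs: 23; unlike-type pairs: 7.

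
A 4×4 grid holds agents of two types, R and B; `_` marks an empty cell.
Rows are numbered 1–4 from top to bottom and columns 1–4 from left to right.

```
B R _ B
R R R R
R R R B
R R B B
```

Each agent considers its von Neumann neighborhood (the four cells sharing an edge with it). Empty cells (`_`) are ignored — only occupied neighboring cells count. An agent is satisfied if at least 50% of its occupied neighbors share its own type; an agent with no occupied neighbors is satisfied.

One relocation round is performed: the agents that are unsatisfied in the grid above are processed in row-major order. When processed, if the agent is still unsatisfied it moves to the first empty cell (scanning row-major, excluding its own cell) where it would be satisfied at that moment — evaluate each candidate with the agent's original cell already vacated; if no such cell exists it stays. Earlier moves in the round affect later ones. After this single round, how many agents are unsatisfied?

Initially unsatisfied (in order): (1,1), (1,4), (2,4), (3,4), (4,3).
  (1,1): no empty cell satisfies it; stays.
  (1,4): no empty cell satisfies it; stays.
  (2,4) → (1,3).
  (3,4): now satisfied by earlier moves; stays.
  (4,3) → (2,4).
Resulting grid:
B R R B
R R R B
R R R B
R R _ B
Unsatisfied now: (1,1).

1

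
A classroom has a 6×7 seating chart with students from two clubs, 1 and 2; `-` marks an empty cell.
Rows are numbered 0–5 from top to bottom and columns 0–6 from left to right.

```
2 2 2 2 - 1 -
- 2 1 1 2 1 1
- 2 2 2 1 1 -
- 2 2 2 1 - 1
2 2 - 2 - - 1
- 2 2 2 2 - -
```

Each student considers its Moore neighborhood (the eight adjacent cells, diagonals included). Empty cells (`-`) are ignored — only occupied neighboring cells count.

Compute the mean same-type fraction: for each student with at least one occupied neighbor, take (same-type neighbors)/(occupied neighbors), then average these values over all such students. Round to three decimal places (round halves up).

0.766

Row 0: (0,0)2 2/2 · (0,1)2 3/4 · (0,2)2 3/5 · (0,3)2 2/4 · (0,5)1 2/3
Row 1: (1,1)2 5/6 · (1,2)1 1/8 · (1,3)1 2/7 · (1,4)2 2/7 · (1,5)1 4/5 · (1,6)1 3/3
Row 2: (2,1)2 4/5 · (2,2)2 6/8 · (2,3)2 4/8 · (2,4)1 4/7 · (2,5)1 5/6
Row 3: (3,1)2 5/5 · (3,2)2 7/7 · (3,3)2 4/6 · (3,4)1 2/5 · (3,6)1 2/2
Row 4: (4,0)2 3/3 · (4,1)2 5/5 · (4,3)2 5/6 · (4,6)1 1/1
Row 5: (5,1)2 3/3 · (5,2)2 4/4 · (5,3)2 3/3 · (5,4)2 2/2
Sum over 29 students: 2/2 + 3/4 + 3/5 + 2/4 + 2/3 + 5/6 + 1/8 + 2/7 + 2/7 + 4/5 + 3/3 + 4/5 + 6/8 + 4/8 + 4/7 + 5/6 + 5/5 + 7/7 + 4/6 + 2/5 + 2/2 + 3/3 + 5/5 + 5/6 + 1/1 + 3/3 + 4/4 + 3/3 + 2/2 = 18649/840; mean = 18649/840 ÷ 29 = 18649/24360 = 0.765558… → 0.766.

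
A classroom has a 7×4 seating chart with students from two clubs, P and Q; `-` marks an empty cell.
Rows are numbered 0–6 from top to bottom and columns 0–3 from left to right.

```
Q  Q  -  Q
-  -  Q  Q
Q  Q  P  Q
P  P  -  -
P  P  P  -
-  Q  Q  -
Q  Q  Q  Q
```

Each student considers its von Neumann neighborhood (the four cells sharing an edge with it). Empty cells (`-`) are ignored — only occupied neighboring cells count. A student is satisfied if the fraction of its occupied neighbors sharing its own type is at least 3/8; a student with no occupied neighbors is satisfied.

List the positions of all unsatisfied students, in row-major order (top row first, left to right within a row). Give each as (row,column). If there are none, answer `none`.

Row 0: (0,0)Q 1/1 satisfied · (0,1)Q 1/1 satisfied · (0,3)Q 1/1 satisfied
Row 1: (1,2)Q 1/2 satisfied · (1,3)Q 3/3 satisfied
Row 2: (2,0)Q 1/2 satisfied · (2,1)Q 1/3 not · (2,2)P 0/3 not · (2,3)Q 1/2 satisfied
Row 3: (3,0)P 2/3 satisfied · (3,1)P 2/3 satisfied
Row 4: (4,0)P 2/2 satisfied · (4,1)P 3/4 satisfied · (4,2)P 1/2 satisfied
Row 5: (5,1)Q 2/3 satisfied · (5,2)Q 2/3 satisfied
Row 6: (6,0)Q 1/1 satisfied · (6,1)Q 3/3 satisfied · (6,2)Q 3/3 satisfied · (6,3)Q 1/1 satisfied

(2,1), (2,2)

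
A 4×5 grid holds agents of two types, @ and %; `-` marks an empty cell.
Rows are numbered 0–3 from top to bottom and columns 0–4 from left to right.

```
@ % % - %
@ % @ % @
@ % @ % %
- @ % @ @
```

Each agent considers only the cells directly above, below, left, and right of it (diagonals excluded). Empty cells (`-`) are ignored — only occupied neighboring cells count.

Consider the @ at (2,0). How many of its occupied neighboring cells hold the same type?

Occupied neighbors of (2,0): (1,0)=@, (2,1)=%.
Same type (@): 1 of 2.

1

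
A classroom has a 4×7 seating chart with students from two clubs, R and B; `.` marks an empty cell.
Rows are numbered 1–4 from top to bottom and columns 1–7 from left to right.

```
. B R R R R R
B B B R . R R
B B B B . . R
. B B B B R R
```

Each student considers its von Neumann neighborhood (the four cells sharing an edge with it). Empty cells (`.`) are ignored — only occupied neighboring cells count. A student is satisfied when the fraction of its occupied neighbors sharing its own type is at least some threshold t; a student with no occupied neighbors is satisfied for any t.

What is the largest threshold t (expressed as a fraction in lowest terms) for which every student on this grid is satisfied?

(1,2)B 1/2
(1,3)R 1/3
(1,4)R 3/3
(1,5)R 2/2
(1,6)R 3/3
(1,7)R 2/2
(2,1)B 2/2
(2,2)B 4/4
(2,3)B 2/4
(2,4)R 1/3
(2,6)R 2/2
(2,7)R 3/3
(3,1)B 2/2
(3,2)B 4/4
(3,3)B 4/4
(3,4)B 2/3
(3,7)R 2/2
(4,2)B 2/2
(4,3)B 3/3
(4,4)B 3/3
(4,5)B 1/2
(4,6)R 1/2
(4,7)R 2/2
The smallest same-type fraction is 1/3 at (1,3), which reduces to 1/3. Any threshold above that leaves this student unsatisfied.

1/3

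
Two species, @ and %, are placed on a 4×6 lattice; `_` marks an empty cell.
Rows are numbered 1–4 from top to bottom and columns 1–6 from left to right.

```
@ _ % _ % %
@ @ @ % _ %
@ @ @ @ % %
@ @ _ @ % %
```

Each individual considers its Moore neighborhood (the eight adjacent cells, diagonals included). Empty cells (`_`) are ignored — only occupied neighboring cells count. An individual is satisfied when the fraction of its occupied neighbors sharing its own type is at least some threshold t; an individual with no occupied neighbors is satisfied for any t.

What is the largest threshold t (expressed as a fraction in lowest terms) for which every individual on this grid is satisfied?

(1,1)@ 2/2
(1,3)% 1/3
(1,5)% 3/3
(1,6)% 2/2
(2,1)@ 4/4
(2,2)@ 6/7
(2,3)@ 4/6
(2,4)% 3/6
(2,6)% 4/4
(3,1)@ 5/5
(3,2)@ 7/7
(3,3)@ 6/7
(3,4)@ 3/6
(3,5)% 5/7
(3,6)% 4/4
(4,1)@ 3/3
(4,2)@ 4/4
(4,4)@ 2/4
(4,5)% 3/5
(4,6)% 3/3
The smallest same-type fraction is 1/3 at (1,3), which reduces to 1/3. Any threshold above that leaves this individual unsatisfied.

1/3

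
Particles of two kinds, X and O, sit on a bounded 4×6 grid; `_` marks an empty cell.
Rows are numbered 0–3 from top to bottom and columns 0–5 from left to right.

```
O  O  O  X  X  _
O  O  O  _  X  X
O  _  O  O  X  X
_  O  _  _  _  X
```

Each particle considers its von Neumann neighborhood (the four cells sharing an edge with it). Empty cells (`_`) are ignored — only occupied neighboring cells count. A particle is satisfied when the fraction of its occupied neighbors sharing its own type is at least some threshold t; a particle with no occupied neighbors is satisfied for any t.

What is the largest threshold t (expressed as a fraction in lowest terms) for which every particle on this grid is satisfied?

(0,0)O 2/2
(0,1)O 3/3
(0,2)O 2/3
(0,3)X 1/2
(0,4)X 2/2
(1,0)O 3/3
(1,1)O 3/3
(1,2)O 3/3
(1,4)X 3/3
(1,5)X 2/2
(2,0)O 1/1
(2,2)O 2/2
(2,3)O 1/2
(2,4)X 2/3
(2,5)X 3/3
(3,1)O — no occupied neighbors
(3,5)X 1/1
The smallest same-type fraction is 1/2 at (0,3), which reduces to 1/2. Any threshold above that leaves this particle unsatisfied.

1/2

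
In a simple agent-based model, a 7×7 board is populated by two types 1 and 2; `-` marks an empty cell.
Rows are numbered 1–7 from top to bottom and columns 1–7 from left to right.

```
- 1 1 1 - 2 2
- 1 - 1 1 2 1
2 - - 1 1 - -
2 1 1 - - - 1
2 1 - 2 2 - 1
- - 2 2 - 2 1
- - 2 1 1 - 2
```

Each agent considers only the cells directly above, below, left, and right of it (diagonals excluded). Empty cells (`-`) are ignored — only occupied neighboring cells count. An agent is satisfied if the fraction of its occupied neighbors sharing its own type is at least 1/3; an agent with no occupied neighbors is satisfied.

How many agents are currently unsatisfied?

Row 1: (1,2)1 2/2 satisfied · (1,3)1 2/2 satisfied · (1,4)1 2/2 satisfied · (1,6)2 2/2 satisfied · (1,7)2 1/2 satisfied
Row 2: (2,2)1 1/1 satisfied · (2,4)1 3/3 satisfied · (2,5)1 2/3 satisfied · (2,6)2 1/3 satisfied · (2,7)1 0/2 not
Row 3: (3,1)2 1/1 satisfied · (3,4)1 2/2 satisfied · (3,5)1 2/2 satisfied
Row 4: (4,1)2 2/3 satisfied · (4,2)1 2/3 satisfied · (4,3)1 1/1 satisfied · (4,7)1 1/1 satisfied
Row 5: (5,1)2 1/2 satisfied · (5,2)1 1/2 satisfied · (5,4)2 2/2 satisfied · (5,5)2 1/1 satisfied · (5,7)1 2/2 satisfied
Row 6: (6,3)2 2/2 satisfied · (6,4)2 2/3 satisfied · (6,6)2 0/1 not · (6,7)1 1/3 satisfied
Row 7: (7,3)2 1/2 satisfied · (7,4)1 1/3 satisfied · (7,5)1 1/1 satisfied · (7,7)2 0/1 not
Unsatisfied: (2,7), (6,6), (7,7) — 3 in total.

3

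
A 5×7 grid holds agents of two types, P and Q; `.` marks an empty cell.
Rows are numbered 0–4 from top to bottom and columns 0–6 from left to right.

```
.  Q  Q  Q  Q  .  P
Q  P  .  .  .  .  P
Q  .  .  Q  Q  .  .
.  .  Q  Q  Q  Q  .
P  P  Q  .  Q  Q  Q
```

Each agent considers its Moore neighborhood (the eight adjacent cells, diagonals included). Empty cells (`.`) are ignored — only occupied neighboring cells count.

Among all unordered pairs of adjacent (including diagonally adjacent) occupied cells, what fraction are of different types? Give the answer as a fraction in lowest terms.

2/11

Scan each occupied cell's neighbors to the right and below (and the two forward diagonals) so each pair is counted once.
Row 0: Q(0,1)–Q(0,2)= Q(0,1)–P(1,1)≠ Q(0,1)–Q(1,0)= Q(0,2)–Q(0,3)= Q(0,2)–P(1,1)≠ Q(0,3)–Q(0,4)= P(0,6)–P(1,6)=  → 2/7 unlike.
Row 1: Q(1,0)–P(1,1)≠ Q(1,0)–Q(2,0)= P(1,1)–Q(2,0)≠  → 2/3 unlike.
Row 2: Q(2,3)–Q(2,4)= Q(2,3)–Q(3,3)= Q(2,3)–Q(3,4)= Q(2,3)–Q(3,2)= Q(2,4)–Q(3,4)= Q(2,4)–Q(3,5)= Q(2,4)–Q(3,3)=  → 0/7 unlike.
Row 3: Q(3,2)–Q(3,3)= Q(3,2)–Q(4,2)= Q(3,2)–P(4,1)≠ Q(3,3)–Q(3,4)= Q(3,3)–Q(4,4)= Q(3,3)–Q(4,2)= Q(3,4)–Q(3,5)= Q(3,4)–Q(4,4)= Q(3,4)–Q(4,5)= Q(3,5)–Q(4,5)= Q(3,5)–Q(4,6)= Q(3,5)–Q(4,4)=  → 1/12 unlike.
Row 4: P(4,0)–P(4,1)= P(4,1)–Q(4,2)≠ Q(4,4)–Q(4,5)= Q(4,5)–Q(4,6)=  → 1/4 unlike.
Total adjacent occupied pairs: 33; unlike-type pairs: 6.
6/33 reduces to 2/11.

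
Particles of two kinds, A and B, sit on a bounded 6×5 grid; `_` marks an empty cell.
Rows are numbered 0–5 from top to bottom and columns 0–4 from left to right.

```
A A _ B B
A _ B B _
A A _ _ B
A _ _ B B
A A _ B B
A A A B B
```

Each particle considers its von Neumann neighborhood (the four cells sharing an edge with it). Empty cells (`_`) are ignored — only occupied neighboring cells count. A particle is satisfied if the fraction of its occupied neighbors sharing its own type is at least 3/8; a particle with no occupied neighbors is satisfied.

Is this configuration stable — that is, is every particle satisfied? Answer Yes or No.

Row 0: (0,0)A 2/2 ✓ · (0,1)A 1/1 ✓ · (0,3)B 2/2 ✓ · (0,4)B 1/1 ✓
Row 1: (1,0)A 2/2 ✓ · (1,2)B 1/1 ✓ · (1,3)B 2/2 ✓
Row 2: (2,0)A 3/3 ✓ · (2,1)A 1/1 ✓ · (2,4)B 1/1 ✓
Row 3: (3,0)A 2/2 ✓ · (3,3)B 2/2 ✓ · (3,4)B 3/3 ✓
Row 4: (4,0)A 3/3 ✓ · (4,1)A 2/2 ✓ · (4,3)B 3/3 ✓ · (4,4)B 3/3 ✓
Row 5: (5,0)A 2/2 ✓ · (5,1)A 3/3 ✓ · (5,2)A 1/2 ✓ · (5,3)B 2/3 ✓ · (5,4)B 2/2 ✓
All meet the threshold, so the configuration is stable.

Yes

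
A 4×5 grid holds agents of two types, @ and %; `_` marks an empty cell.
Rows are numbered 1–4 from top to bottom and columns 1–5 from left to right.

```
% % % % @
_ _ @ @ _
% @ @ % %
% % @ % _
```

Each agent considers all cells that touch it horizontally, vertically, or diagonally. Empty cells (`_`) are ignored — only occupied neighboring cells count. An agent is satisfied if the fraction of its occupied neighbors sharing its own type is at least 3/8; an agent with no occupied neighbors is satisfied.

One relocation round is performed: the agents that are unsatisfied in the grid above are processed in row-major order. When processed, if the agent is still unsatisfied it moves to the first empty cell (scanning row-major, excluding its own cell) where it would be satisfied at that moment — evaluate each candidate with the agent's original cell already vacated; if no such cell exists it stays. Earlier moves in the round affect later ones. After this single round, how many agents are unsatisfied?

1

Initially unsatisfied (in order): (1,4), (3,4).
  (1,4) → (2,1).
  (3,4) → (2,2).
Resulting grid:
% % % _ @
% % @ @ _
% @ @ _ %
% % @ % _
Unsatisfied now: (4,4).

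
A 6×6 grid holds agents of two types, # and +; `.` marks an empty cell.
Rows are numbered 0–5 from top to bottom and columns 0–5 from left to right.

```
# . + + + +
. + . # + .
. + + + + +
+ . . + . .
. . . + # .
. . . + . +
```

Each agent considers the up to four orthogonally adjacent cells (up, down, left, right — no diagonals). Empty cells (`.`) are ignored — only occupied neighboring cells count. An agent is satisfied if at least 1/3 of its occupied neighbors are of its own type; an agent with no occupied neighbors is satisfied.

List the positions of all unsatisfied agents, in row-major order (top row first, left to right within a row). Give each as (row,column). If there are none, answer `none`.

(0,0)# 0/0 satisfied
(0,2)+ 1/1 satisfied
(0,3)+ 2/3 satisfied
(0,4)+ 3/3 satisfied
(0,5)+ 1/1 satisfied
(1,1)+ 1/1 satisfied
(1,3)# 0/3 not
(1,4)+ 2/3 satisfied
(2,1)+ 2/2 satisfied
(2,2)+ 2/2 satisfied
(2,3)+ 3/4 satisfied
(2,4)+ 3/3 satisfied
(2,5)+ 1/1 satisfied
(3,0)+ 0/0 satisfied
(3,3)+ 2/2 satisfied
(4,3)+ 2/3 satisfied
(4,4)# 0/1 not
(5,3)+ 1/1 satisfied
(5,5)+ 0/0 satisfied

(1,3), (4,4)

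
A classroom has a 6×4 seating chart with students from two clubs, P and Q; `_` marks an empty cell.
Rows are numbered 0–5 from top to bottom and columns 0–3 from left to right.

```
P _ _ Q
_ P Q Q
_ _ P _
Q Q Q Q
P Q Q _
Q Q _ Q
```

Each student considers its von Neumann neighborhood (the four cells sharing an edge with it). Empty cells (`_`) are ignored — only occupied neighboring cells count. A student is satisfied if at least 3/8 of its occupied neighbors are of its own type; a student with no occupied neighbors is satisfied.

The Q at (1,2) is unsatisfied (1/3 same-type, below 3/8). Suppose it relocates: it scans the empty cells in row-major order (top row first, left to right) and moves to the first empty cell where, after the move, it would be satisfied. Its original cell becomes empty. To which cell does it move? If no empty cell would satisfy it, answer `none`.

(0,2)

Vacating (1,2). Empty cells in order:
  (0,1): 0/2 same-type → still unsatisfied.
  (0,2): 1/1 same-type → satisfied — stop here.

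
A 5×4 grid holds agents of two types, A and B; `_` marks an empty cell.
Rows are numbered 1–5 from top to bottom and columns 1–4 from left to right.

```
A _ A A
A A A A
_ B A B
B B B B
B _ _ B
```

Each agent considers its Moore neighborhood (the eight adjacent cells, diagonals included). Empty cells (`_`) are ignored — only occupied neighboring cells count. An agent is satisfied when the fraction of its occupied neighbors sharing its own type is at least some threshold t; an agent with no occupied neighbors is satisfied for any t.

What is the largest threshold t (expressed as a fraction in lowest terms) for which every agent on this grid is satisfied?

3/8

(1,1)A 2/2
(1,3)A 4/4
(1,4)A 3/3
(2,1)A 2/3
(2,2)A 5/6
(2,3)A 5/7
(2,4)A 4/5
(3,2)B 3/7
(3,3)A 3/8
(3,4)B 2/5
(4,1)B 3/3
(4,2)B 4/5
(4,3)B 5/6
(4,4)B 3/4
(5,1)B 2/2
(5,4)B 2/2
The smallest same-type fraction is 3/8 at (3,3), which reduces to 3/8. Any threshold above that leaves this agent unsatisfied.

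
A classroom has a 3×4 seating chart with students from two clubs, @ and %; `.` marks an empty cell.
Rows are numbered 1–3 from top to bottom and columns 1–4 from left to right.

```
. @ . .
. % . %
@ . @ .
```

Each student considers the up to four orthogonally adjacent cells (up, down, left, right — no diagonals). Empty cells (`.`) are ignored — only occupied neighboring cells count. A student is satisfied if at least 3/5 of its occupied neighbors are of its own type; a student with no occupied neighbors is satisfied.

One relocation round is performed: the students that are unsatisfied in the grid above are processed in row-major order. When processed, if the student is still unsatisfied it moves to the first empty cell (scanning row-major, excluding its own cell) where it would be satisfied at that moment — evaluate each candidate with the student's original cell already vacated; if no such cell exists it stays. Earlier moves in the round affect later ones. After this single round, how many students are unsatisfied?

Initially unsatisfied (in order): (1,2), (2,2).
  (1,2) → (1,1).
  (2,2): now satisfied by earlier moves; stays.
Resulting grid:
@ . . .
. % . %
@ . @ .
All satisfied now.

0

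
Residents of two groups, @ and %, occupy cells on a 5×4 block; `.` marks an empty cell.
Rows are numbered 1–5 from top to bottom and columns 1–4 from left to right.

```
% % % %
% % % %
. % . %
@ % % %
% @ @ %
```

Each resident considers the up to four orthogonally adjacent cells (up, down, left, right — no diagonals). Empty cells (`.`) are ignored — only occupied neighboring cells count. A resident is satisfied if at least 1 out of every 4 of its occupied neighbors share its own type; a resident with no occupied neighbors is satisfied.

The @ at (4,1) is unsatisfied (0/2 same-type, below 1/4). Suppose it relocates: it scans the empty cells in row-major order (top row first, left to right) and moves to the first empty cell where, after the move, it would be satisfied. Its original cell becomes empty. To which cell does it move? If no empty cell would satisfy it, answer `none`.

none

Vacating (4,1). Empty cells in order:
  (3,1): 0/2 same-type → still unsatisfied.
  (3,3): 0/4 same-type → still unsatisfied.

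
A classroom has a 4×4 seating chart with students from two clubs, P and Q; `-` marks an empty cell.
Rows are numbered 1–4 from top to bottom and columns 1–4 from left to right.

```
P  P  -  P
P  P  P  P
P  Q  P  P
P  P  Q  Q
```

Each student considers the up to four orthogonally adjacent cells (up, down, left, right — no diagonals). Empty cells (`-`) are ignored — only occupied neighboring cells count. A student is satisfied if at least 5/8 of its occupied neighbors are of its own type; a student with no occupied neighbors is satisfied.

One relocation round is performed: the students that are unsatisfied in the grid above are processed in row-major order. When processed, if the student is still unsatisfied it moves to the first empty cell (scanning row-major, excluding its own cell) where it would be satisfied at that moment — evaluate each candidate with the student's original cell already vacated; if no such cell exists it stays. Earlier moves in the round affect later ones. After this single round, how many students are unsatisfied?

5

Initially unsatisfied (in order): (3,2), (3,3), (4,2), (4,3), (4,4).
  (3,2): no empty cell satisfies it; stays.
  (3,3) → (1,3).
  (4,2): no empty cell satisfies it; stays.
  (4,3): no empty cell satisfies it; stays.
  (4,4): no empty cell satisfies it; stays.
Resulting grid:
P P P P
P P P P
P Q - P
P P Q Q
Unsatisfied now: (3,2), (3,4), (4,2), (4,3), (4,4).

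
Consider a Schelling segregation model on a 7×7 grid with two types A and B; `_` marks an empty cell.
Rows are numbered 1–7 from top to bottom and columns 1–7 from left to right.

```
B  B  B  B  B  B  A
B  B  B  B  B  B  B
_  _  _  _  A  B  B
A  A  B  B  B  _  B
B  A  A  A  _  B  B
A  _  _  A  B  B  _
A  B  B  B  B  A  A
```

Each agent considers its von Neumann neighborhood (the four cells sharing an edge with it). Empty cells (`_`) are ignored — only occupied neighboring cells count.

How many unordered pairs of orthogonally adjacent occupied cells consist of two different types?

16

Scan each occupied cell's neighbors to the right and below so each pair is counted once.
From row 1: 2 unlike of 13 pairs (running 2/13).
From row 2: 1 unlike of 9 pairs (running 3/22).
From row 3: 2 unlike of 4 pairs (running 5/26).
From row 4: 4 unlike of 9 pairs (running 9/35).
From row 5: 2 unlike of 7 pairs (running 11/42).
From row 6: 3 unlike of 6 pairs (running 14/48).
From row 7: 2 unlike of 6 pairs (running 16/54).
Total adjacent occupied pairs: 54; unlike-type pairs: 16.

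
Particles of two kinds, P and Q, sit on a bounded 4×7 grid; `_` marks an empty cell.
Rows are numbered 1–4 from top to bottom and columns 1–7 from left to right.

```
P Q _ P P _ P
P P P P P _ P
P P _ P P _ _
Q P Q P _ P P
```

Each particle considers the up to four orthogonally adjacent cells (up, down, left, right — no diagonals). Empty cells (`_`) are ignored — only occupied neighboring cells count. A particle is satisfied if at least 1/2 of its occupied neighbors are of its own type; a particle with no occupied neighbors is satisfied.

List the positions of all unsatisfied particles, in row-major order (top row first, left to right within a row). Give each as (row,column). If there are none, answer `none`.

(1,2), (4,1), (4,2), (4,3)

Row 1: (1,1)P 1/2 ok · (1,2)Q 0/2 unhappy · (1,4)P 2/2 ok · (1,5)P 2/2 ok · (1,7)P 1/1 ok
Row 2: (2,1)P 3/3 ok · (2,2)P 3/4 ok · (2,3)P 2/2 ok · (2,4)P 4/4 ok · (2,5)P 3/3 ok · (2,7)P 1/1 ok
Row 3: (3,1)P 2/3 ok · (3,2)P 3/3 ok · (3,4)P 3/3 ok · (3,5)P 2/2 ok
Row 4: (4,1)Q 0/2 unhappy · (4,2)P 1/3 unhappy · (4,3)Q 0/2 unhappy · (4,4)P 1/2 ok · (4,6)P 1/1 ok · (4,7)P 1/1 ok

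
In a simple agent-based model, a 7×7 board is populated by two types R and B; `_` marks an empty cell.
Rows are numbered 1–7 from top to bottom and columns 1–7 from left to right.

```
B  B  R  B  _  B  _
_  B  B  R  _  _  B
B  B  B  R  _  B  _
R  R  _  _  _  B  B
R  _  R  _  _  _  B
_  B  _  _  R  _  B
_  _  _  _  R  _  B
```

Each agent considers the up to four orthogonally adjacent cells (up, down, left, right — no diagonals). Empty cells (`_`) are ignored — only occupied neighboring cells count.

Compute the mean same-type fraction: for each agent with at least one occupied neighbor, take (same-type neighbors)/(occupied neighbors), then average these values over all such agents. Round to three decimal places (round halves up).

Row 1: (1,1)B 1/1 · (1,2)B 2/3 · (1,3)R 0/3 · (1,4)B 0/2 · (1,6)B — no occupied neighbors
Row 2: (2,2)B 3/3 · (2,3)B 2/4 · (2,4)R 1/3 · (2,7)B — no occupied neighbors
Row 3: (3,1)B 1/2 · (3,2)B 3/4 · (3,3)B 2/3 · (3,4)R 1/2 · (3,6)B 1/1
Row 4: (4,1)R 2/3 · (4,2)R 1/2 · (4,6)B 2/2 · (4,7)B 2/2
Row 5: (5,1)R 1/1 · (5,3)R — no occupied neighbors · (5,7)B 2/2
Row 6: (6,2)B — no occupied neighbors · (6,5)R 1/1 · (6,7)B 2/2
Row 7: (7,5)R 1/1 · (7,7)B 1/1
Sum over 22 agents: 1/1 + 2/3 + 0/3 + 0/2 + 3/3 + 2/4 + 1/3 + 1/2 + 3/4 + 2/3 + 1/2 + 1/1 + 2/3 + 1/2 + 2/2 + 2/2 + 1/1 + 2/2 + 1/1 + 2/2 + 1/1 + 1/1 = 193/12; mean = 193/12 ÷ 22 = 193/264 = 0.731060… → 0.731.

0.731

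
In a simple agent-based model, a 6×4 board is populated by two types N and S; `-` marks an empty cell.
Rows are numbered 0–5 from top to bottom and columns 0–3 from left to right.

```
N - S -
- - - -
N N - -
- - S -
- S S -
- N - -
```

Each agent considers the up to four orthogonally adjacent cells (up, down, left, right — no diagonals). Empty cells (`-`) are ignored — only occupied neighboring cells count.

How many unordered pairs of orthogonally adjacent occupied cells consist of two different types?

1

Scan each occupied cell's neighbors to the right and below so each pair is counted once.
From row 2: 0 unlike of 1 pairs (running 0/1).
From row 3: 0 unlike of 1 pairs (running 0/2).
From row 4: 1 unlike of 2 pairs (running 1/4).
Total adjacent occupied pairs: 4; unlike-type pairs: 1.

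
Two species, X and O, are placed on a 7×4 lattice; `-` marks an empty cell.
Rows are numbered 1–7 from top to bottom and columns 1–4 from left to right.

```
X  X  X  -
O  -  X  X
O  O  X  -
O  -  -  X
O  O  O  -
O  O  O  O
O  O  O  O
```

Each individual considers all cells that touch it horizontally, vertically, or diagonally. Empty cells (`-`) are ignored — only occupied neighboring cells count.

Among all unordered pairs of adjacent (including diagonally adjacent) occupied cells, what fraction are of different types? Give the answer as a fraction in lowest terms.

5/47

Scan each occupied cell's neighbors to the right and below (and the two forward diagonals) so each pair is counted once.
From row 1: 2 unlike of 7 pairs (running 2/7).
From row 2: 1 unlike of 6 pairs (running 3/13).
From row 3: 1 unlike of 5 pairs (running 4/18).
From row 4: 1 unlike of 3 pairs (running 5/21).
From row 5: 0 unlike of 10 pairs (running 5/31).
From row 6: 0 unlike of 13 pairs (running 5/44).
From row 7: 0 unlike of 3 pairs (running 5/47).
Total adjacent occupied pairs: 47; unlike-type pairs: 5.
5/47 is already in lowest terms.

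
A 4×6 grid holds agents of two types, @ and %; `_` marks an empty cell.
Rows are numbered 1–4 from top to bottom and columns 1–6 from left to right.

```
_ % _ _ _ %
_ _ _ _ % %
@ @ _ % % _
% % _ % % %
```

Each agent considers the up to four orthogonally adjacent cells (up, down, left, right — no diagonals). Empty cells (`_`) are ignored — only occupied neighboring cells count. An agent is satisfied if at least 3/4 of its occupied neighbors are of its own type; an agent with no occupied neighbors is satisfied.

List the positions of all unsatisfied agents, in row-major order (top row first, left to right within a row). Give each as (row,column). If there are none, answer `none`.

(1,2)% 0/0 satisfied
(1,6)% 1/1 satisfied
(2,5)% 2/2 satisfied
(2,6)% 2/2 satisfied
(3,1)@ 1/2 not
(3,2)@ 1/2 not
(3,4)% 2/2 satisfied
(3,5)% 3/3 satisfied
(4,1)% 1/2 not
(4,2)% 1/2 not
(4,4)% 2/2 satisfied
(4,5)% 3/3 satisfied
(4,6)% 1/1 satisfied

(3,1), (3,2), (4,1), (4,2)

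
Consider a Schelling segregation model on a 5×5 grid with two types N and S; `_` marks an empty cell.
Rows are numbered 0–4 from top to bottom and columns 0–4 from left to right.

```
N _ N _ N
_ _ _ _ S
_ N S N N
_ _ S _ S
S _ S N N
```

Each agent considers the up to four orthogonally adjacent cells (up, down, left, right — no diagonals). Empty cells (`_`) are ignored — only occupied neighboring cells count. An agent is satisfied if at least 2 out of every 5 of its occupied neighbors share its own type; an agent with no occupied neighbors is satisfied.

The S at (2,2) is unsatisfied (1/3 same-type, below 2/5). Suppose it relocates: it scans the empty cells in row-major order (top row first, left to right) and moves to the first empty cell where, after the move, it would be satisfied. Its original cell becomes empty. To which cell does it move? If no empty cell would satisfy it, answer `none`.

(1,3)

Vacating (2,2). Empty cells in order:
  (0,1): 0/2 same-type → still unsatisfied.
  (0,3): 0/2 same-type → still unsatisfied.
  (1,0): 0/1 same-type → still unsatisfied.
  (1,1): 0/1 same-type → still unsatisfied.
  (1,2): 0/1 same-type → still unsatisfied.
  (1,3): 1/2 same-type → satisfied — stop here.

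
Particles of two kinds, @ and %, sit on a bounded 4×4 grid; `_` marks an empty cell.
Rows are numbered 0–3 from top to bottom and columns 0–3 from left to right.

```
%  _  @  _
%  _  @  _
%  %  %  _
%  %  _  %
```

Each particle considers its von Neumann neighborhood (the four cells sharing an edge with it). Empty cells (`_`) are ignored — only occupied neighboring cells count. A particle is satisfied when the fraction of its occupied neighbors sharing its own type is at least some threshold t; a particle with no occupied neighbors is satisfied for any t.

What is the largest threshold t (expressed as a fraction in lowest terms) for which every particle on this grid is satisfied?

1/2

Row 0: (0,0)% 1/1 · (0,2)@ 1/1
Row 1: (1,0)% 2/2 · (1,2)@ 1/2
Row 2: (2,0)% 3/3 · (2,1)% 3/3 · (2,2)% 1/2
Row 3: (3,0)% 2/2 · (3,1)% 2/2 · (3,3)% — no occupied neighbors
The smallest same-type fraction is 1/2 at (1,2), which reduces to 1/2. Any threshold above that leaves this particle unsatisfied.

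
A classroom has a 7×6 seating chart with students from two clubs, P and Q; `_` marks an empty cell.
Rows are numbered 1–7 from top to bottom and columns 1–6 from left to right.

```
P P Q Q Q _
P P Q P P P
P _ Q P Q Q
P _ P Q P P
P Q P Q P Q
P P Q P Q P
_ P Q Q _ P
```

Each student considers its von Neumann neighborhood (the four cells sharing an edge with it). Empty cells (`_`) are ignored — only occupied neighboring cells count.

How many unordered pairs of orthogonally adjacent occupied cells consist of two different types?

32

Scan each occupied cell's neighbors to the right and below so each pair is counted once.
From row 1: 3 unlike of 9 pairs (running 3/9).
From row 2: 4 unlike of 10 pairs (running 7/19).
From row 3: 6 unlike of 8 pairs (running 13/27).
From row 4: 3 unlike of 8 pairs (running 16/35).
From row 5: 10 unlike of 11 pairs (running 26/46).
From row 6: 5 unlike of 9 pairs (running 31/55).
From row 7: 1 unlike of 2 pairs (running 32/57).
Total adjacent occupied pairs: 57; unlike-type pairs: 32.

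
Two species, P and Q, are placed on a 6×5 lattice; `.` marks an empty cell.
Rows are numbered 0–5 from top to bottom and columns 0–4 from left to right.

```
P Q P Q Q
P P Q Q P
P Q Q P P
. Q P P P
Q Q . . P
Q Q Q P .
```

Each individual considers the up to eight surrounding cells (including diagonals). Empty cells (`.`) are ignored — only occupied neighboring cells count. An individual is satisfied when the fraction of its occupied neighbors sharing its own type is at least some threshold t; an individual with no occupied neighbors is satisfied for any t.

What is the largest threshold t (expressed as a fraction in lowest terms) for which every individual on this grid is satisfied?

(0,0)P 2/3
(0,1)Q 1/5
(0,2)P 1/5
(0,3)Q 3/5
(0,4)Q 2/3
(1,0)P 3/5
(1,1)P 4/8
(1,2)Q 5/8
(1,3)Q 4/8
(1,4)P 2/5
(2,0)P 2/4
(2,1)Q 3/7
(2,2)Q 4/8
(2,3)P 5/8
(2,4)P 4/5
(3,1)Q 4/6
(3,2)P 2/6
(3,3)P 5/6
(3,4)P 4/4
(4,0)Q 4/4
(4,1)Q 5/6
(4,4)P 3/3
(5,0)Q 3/3
(5,1)Q 4/4
(5,2)Q 2/3
(5,3)P 1/2
The smallest same-type fraction is 1/5 at (0,1), which reduces to 1/5. Any threshold above that leaves this individual unsatisfied.

1/5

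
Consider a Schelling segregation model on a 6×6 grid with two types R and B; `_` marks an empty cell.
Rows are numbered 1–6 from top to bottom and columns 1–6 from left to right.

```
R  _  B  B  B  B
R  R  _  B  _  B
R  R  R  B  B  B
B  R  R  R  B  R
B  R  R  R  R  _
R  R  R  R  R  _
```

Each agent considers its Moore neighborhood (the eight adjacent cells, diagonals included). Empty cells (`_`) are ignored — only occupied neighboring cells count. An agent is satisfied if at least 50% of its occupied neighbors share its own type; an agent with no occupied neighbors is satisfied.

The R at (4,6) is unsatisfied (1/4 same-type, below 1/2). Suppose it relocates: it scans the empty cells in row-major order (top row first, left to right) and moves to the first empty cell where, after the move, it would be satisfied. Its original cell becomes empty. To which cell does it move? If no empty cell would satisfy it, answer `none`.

(1,2)

Vacating (4,6). Empty cells in order:
  (1,2): 3/4 same-type → satisfied — stop here.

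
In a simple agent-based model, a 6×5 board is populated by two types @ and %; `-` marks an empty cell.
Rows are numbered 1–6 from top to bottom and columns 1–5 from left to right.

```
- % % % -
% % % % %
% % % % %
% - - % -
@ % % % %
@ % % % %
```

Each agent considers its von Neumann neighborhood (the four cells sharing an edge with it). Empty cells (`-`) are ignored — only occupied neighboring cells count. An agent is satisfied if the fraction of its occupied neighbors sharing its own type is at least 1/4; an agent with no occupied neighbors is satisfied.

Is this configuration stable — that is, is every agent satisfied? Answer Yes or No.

Yes

Row 1: (1,2)% 2/2 satisfied · (1,3)% 3/3 satisfied · (1,4)% 2/2 satisfied
Row 2: (2,1)% 2/2 satisfied · (2,2)% 4/4 satisfied · (2,3)% 4/4 satisfied · (2,4)% 4/4 satisfied · (2,5)% 2/2 satisfied
Row 3: (3,1)% 3/3 satisfied · (3,2)% 3/3 satisfied · (3,3)% 3/3 satisfied · (3,4)% 4/4 satisfied · (3,5)% 2/2 satisfied
Row 4: (4,1)% 1/2 satisfied · (4,4)% 2/2 satisfied
Row 5: (5,1)@ 1/3 satisfied · (5,2)% 2/3 satisfied · (5,3)% 3/3 satisfied · (5,4)% 4/4 satisfied · (5,5)% 2/2 satisfied
Row 6: (6,1)@ 1/2 satisfied · (6,2)% 2/3 satisfied · (6,3)% 3/3 satisfied · (6,4)% 3/3 satisfied · (6,5)% 2/2 satisfied
All meet the threshold, so the configuration is stable.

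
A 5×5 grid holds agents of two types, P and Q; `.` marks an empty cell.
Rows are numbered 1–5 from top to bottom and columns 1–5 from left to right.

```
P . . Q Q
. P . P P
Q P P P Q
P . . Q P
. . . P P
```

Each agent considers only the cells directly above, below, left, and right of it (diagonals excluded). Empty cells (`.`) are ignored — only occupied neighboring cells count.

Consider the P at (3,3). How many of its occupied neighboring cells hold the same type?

2

Occupied neighbors of (3,3): (3,2)=P, (3,4)=P.
Same type (P): 2 of 2.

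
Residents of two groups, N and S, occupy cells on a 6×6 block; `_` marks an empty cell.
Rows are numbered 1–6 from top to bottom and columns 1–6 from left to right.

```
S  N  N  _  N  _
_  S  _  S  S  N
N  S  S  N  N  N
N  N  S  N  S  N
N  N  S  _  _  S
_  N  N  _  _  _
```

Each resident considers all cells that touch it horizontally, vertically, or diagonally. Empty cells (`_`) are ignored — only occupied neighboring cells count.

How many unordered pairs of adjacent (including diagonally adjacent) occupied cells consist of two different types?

Scan each occupied cell's neighbors to the right and below (and the two forward diagonals) so each pair is counted once.
Row 1: S(1,1)–N(1,2)≠ S(1,1)–S(2,2)= N(1,2)–N(1,3)= N(1,2)–S(2,2)≠ N(1,3)–S(2,4)≠ N(1,3)–S(2,2)≠ N(1,5)–S(2,5)≠ N(1,5)–N(2,6)= N(1,5)–S(2,4)≠  → 6/9 unlike.
Row 2: S(2,2)–S(3,2)= S(2,2)–S(3,3)= S(2,2)–N(3,1)≠ S(2,4)–S(2,5)= S(2,4)–N(3,4)≠ S(2,4)–N(3,5)≠ S(2,4)–S(3,3)= S(2,5)–N(2,6)≠ S(2,5)–N(3,5)≠ S(2,5)–N(3,6)≠ S(2,5)–N(3,4)≠ N(2,6)–N(3,6)= N(2,6)–N(3,5)=  → 7/13 unlike.
Row 3: N(3,1)–S(3,2)≠ N(3,1)–N(4,1)= N(3,1)–N(4,2)= S(3,2)–S(3,3)= S(3,2)–N(4,2)≠ S(3,2)–S(4,3)= S(3,2)–N(4,1)≠ S(3,3)–N(3,4)≠ S(3,3)–S(4,3)= S(3,3)–N(4,4)≠ S(3,3)–N(4,2)≠ N(3,4)–N(3,5)= N(3,4)–N(4,4)= N(3,4)–S(4,5)≠ N(3,4)–S(4,3)≠ N(3,5)–N(3,6)= N(3,5)–S(4,5)≠ N(3,5)–N(4,6)= N(3,5)–N(4,4)= N(3,6)–N(4,6)= N(3,6)–S(4,5)≠  → 10/21 unlike.
Row 4: N(4,1)–N(4,2)= N(4,1)–N(5,1)= N(4,1)–N(5,2)= N(4,2)–S(4,3)≠ N(4,2)–N(5,2)= N(4,2)–S(5,3)≠ N(4,2)–N(5,1)= S(4,3)–N(4,4)≠ S(4,3)–S(5,3)= S(4,3)–N(5,2)≠ N(4,4)–S(4,5)≠ N(4,4)–S(5,3)≠ S(4,5)–N(4,6)≠ S(4,5)–S(5,6)= N(4,6)–S(5,6)≠  → 8/15 unlike.
Row 5: N(5,1)–N(5,2)= N(5,1)–N(6,2)= N(5,2)–S(5,3)≠ N(5,2)–N(6,2)= N(5,2)–N(6,3)= S(5,3)–N(6,3)≠ S(5,3)–N(6,2)≠  → 3/7 unlike.
Row 6: N(6,2)–N(6,3)=  → 0/1 unlike.
Total adjacent occupied pairs: 66; unlike-type pairs: 34.

34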